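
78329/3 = 26109 + 2/3 = 26109.67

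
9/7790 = 9/7790 =0.00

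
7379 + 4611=11990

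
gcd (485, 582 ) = 97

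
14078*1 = 14078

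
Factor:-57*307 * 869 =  - 3^1*11^1*19^1 * 79^1*307^1= - 15206631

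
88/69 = 1 + 19/69 = 1.28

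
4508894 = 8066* 559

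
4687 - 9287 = - 4600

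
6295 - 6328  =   - 33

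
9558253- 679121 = 8879132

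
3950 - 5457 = - 1507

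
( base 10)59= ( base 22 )2f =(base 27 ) 25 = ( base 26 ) 27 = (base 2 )111011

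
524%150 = 74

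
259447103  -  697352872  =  -437905769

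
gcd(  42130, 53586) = 2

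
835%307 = 221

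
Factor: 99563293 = 29^1*41^1*83737^1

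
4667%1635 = 1397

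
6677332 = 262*25486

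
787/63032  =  787/63032 = 0.01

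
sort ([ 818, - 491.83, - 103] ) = [ - 491.83, - 103, 818] 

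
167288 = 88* 1901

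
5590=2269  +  3321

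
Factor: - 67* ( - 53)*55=5^1*11^1*53^1 * 67^1 = 195305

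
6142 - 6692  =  - 550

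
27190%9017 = 139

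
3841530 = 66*58205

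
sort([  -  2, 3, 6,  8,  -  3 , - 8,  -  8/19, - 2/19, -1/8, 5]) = [ - 8, - 3,-2, - 8/19, - 1/8, - 2/19,  3, 5, 6, 8]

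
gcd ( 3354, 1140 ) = 6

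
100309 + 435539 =535848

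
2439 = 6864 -4425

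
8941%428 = 381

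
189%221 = 189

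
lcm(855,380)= 3420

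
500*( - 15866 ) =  - 7933000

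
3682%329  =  63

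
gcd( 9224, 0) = 9224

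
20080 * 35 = 702800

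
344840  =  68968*5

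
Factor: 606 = 2^1*3^1*101^1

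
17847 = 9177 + 8670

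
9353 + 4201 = 13554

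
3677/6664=3677/6664 = 0.55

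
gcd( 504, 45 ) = 9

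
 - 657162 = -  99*6638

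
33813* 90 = 3043170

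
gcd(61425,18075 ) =75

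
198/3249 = 22/361 = 0.06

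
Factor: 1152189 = 3^2*128021^1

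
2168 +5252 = 7420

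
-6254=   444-6698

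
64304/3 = 64304/3 =21434.67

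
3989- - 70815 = 74804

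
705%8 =1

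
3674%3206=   468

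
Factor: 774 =2^1 * 3^2*43^1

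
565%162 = 79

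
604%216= 172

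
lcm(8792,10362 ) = 290136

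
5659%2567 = 525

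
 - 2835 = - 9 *315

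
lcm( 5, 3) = 15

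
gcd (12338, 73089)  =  1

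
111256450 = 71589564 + 39666886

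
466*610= 284260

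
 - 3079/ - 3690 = 3079/3690= 0.83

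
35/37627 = 35/37627=0.00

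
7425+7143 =14568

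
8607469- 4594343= 4013126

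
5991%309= 120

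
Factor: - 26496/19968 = - 69/52=- 2^( - 2 )*3^1 * 13^( - 1)*23^1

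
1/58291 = 1/58291= 0.00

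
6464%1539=308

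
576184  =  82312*7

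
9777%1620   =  57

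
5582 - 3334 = 2248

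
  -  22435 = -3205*7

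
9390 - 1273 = 8117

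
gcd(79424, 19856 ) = 19856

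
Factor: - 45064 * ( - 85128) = 3836208192  =  2^6 * 3^1 * 43^1 * 131^1 * 3547^1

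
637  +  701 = 1338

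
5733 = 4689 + 1044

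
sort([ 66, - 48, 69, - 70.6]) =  [ - 70.6, - 48,66 , 69 ]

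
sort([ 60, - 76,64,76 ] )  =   [-76,60, 64,76 ] 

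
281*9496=2668376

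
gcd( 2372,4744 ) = 2372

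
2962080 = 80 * 37026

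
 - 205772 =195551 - 401323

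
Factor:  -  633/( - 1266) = 1/2 = 2^( - 1 ) 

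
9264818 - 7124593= 2140225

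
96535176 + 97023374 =193558550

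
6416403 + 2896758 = 9313161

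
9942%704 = 86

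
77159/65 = 1187+4/65 = 1187.06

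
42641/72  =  592 +17/72  =  592.24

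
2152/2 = 1076 = 1076.00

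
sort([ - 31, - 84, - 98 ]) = [ - 98, - 84, - 31 ] 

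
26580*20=531600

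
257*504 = 129528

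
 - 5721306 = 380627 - 6101933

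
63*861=54243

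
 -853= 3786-4639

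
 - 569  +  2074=1505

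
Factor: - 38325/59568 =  - 2^ ( - 4) *5^2* 7^1*17^ ( - 1) = - 175/272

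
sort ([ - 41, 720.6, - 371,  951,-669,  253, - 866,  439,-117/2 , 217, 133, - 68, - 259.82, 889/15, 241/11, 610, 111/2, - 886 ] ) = [ - 886, - 866, - 669, - 371, - 259.82, - 68, - 117/2,-41, 241/11, 111/2,  889/15,  133, 217, 253, 439, 610,  720.6, 951] 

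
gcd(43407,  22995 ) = 63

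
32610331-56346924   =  - 23736593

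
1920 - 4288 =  - 2368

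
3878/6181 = 554/883 =0.63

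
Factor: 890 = 2^1*5^1*89^1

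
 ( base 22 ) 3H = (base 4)1103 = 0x53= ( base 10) 83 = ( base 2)1010011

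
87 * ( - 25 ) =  - 2175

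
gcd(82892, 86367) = 1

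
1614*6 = 9684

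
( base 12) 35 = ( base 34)17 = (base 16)29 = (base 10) 41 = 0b101001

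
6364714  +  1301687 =7666401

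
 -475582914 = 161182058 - 636764972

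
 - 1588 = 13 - 1601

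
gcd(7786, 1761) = 1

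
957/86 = 11+ 11/86= 11.13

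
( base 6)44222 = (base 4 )1133312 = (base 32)5VM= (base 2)1011111110110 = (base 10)6134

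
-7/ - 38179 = 7/38179 =0.00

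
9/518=9/518= 0.02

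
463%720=463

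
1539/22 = 69 + 21/22 = 69.95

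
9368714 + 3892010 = 13260724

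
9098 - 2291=6807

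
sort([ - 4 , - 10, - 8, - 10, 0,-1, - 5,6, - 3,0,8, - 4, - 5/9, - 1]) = [ - 10,-10,  -  8, - 5, - 4, - 4, - 3, - 1, - 1,  -  5/9 , 0, 0,6, 8]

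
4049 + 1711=5760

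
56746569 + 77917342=134663911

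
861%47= 15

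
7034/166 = 3517/83 = 42.37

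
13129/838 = 13129/838 = 15.67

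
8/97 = 8/97 = 0.08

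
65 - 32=33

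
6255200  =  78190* 80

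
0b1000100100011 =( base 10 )4387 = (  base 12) 2657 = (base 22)919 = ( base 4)1010203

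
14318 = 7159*2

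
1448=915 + 533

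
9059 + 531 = 9590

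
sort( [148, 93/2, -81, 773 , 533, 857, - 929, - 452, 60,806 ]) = [ - 929, - 452, - 81,93/2, 60 , 148,533, 773, 806, 857 ] 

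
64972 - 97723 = -32751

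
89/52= 89/52 =1.71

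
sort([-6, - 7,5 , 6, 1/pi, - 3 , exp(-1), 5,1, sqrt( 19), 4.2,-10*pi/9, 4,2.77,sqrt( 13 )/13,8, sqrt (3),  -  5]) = [-7, - 6,-5  ,  -  10*pi/9 , - 3, sqrt(13)/13,1/pi,  exp ( - 1), 1,sqrt( 3 ), 2.77,4, 4.2,  sqrt(19), 5 , 5,6,8]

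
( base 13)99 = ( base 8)176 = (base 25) 51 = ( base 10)126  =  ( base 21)60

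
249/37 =6 + 27/37 = 6.73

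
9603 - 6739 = 2864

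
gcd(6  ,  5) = 1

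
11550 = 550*21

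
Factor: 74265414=2^1*3^1*19^1*263^1*2477^1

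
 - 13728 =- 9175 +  - 4553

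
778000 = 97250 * 8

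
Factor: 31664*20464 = 2^8 * 1279^1 * 1979^1 = 647972096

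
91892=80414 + 11478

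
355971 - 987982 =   -  632011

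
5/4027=5/4027 = 0.00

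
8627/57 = 151 + 20/57=151.35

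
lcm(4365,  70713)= 353565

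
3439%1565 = 309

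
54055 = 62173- 8118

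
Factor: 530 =2^1 * 5^1*53^1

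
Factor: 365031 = 3^2*40559^1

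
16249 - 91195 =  -74946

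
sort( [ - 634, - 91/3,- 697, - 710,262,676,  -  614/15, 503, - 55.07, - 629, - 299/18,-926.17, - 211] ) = [ -926.17, - 710 , - 697, - 634, - 629,-211, - 55.07, - 614/15 , - 91/3, - 299/18,262, 503,676 ] 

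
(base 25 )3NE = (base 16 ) 9A0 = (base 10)2464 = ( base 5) 34324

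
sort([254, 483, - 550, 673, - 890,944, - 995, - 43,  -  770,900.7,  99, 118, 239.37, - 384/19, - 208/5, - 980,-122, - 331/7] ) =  [ - 995, - 980, - 890, - 770, - 550,-122, - 331/7, - 43, - 208/5,- 384/19,99,118, 239.37,254,  483,  673,  900.7 , 944]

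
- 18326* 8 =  - 146608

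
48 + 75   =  123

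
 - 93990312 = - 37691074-56299238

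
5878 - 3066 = 2812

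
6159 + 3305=9464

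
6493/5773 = 1 + 720/5773= 1.12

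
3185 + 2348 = 5533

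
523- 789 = -266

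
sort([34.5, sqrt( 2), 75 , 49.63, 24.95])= [sqrt( 2), 24.95, 34.5,  49.63,75 ]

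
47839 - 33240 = 14599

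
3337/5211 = 3337/5211 = 0.64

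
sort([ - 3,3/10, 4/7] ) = [ - 3, 3/10,  4/7 ] 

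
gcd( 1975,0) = 1975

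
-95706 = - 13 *7362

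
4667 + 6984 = 11651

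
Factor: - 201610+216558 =14948 = 2^2 * 37^1*101^1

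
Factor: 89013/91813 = 3^1*29671^1*91813^( - 1 ) 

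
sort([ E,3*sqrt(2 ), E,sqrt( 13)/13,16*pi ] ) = [ sqrt(13) /13,E, E,3*sqrt( 2 ),16*pi] 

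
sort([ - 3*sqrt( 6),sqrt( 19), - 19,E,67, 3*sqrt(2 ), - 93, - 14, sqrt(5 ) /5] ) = [ - 93 , - 19, - 14, - 3*sqrt(6),sqrt( 5 ) /5, E, 3*sqrt( 2), sqrt(19 ), 67 ] 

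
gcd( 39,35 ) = 1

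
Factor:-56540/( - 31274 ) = 28270/15637  =  2^1*5^1*11^1*19^( -1)*257^1*823^( - 1 ) 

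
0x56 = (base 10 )86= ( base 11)79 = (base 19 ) 4A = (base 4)1112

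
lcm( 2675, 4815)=24075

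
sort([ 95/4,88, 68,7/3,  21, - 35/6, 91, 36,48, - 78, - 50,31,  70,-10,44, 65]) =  [ - 78,-50, - 10,  -  35/6,7/3,21 , 95/4,31, 36,44, 48,65, 68, 70, 88,  91]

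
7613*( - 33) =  - 251229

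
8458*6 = 50748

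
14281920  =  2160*6612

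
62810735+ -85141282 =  - 22330547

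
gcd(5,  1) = 1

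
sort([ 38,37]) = [ 37,  38]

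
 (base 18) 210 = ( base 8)1232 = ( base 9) 820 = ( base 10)666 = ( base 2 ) 1010011010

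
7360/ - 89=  - 7360/89 = - 82.70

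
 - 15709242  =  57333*( - 274)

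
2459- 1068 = 1391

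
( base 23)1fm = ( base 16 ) 380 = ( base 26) 18C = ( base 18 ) 2de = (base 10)896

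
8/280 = 1/35 = 0.03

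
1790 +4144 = 5934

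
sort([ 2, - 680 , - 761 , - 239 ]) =[ - 761, - 680, - 239, 2 ] 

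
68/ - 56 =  - 2 + 11/14 = - 1.21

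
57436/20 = 14359/5  =  2871.80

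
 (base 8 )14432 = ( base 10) 6426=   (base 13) 2C04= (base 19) hf4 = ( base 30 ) 746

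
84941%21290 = 21071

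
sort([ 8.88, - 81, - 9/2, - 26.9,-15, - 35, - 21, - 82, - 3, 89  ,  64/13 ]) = [ - 82, - 81, - 35, - 26.9, - 21, - 15,-9/2,  -  3,  64/13,8.88,89] 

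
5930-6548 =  - 618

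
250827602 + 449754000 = 700581602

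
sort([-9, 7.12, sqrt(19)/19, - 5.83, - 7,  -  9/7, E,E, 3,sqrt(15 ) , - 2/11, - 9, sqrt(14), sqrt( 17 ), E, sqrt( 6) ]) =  [ - 9, - 9, - 7,-5.83, - 9/7, - 2/11 , sqrt( 19)/19 , sqrt( 6) , E, E,E , 3, sqrt(  14 ), sqrt( 15),  sqrt(17),  7.12]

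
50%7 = 1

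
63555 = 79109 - 15554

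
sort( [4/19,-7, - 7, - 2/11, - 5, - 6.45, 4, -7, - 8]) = [ - 8, - 7, - 7, - 7,-6.45, - 5,-2/11, 4/19, 4]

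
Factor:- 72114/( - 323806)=3^1*17^1  *229^(-1) = 51/229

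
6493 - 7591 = -1098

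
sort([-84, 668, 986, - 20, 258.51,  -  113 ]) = [ - 113,-84, - 20 , 258.51 , 668,986]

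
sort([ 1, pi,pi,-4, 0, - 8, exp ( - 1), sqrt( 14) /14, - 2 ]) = [ - 8, - 4,-2,0,sqrt( 14 ) /14,exp( - 1), 1, pi,pi ] 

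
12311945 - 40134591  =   - 27822646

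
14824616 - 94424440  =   - 79599824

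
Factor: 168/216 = 3^(-2)*7^1 = 7/9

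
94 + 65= 159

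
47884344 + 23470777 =71355121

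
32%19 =13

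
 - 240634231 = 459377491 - 700011722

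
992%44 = 24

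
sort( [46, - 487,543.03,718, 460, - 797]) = [-797, - 487,46, 460,543.03, 718 ] 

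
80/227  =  80/227= 0.35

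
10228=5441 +4787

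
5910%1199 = 1114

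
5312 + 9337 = 14649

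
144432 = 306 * 472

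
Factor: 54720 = 2^6*3^2*5^1*19^1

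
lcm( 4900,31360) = 156800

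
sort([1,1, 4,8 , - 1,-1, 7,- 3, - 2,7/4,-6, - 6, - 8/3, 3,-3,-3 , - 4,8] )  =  [-6, - 6,-4, - 3,-3, - 3 , - 8/3,-2, - 1,-1, 1, 1, 7/4, 3, 4,7 , 8, 8 ]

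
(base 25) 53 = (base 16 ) 80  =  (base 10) 128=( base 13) 9B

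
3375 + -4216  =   - 841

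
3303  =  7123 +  - 3820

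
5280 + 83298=88578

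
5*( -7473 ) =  - 37365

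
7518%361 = 298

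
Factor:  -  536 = - 2^3*67^1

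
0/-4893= 0/1 = - 0.00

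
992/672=31/21=1.48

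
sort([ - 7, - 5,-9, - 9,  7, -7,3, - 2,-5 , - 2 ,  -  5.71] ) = [ - 9,-9, - 7 ,-7, -5.71, - 5, - 5, - 2, - 2 , 3, 7 ]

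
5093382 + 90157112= 95250494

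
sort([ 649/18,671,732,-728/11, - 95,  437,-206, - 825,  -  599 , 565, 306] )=[ - 825, - 599, - 206,-95,- 728/11,649/18, 306,437,565,671, 732]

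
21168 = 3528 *6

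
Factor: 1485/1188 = 5/4 =2^(  -  2)*5^1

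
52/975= 4/75= 0.05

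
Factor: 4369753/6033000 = 2^ (  -  3) * 3^(- 1)*5^( - 3)*19^1*97^1*2011^( - 1)*2371^1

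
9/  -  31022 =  - 1 + 31013/31022 = - 0.00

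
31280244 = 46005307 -14725063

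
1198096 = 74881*16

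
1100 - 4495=- 3395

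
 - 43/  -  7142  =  43/7142=0.01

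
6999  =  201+6798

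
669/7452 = 223/2484= 0.09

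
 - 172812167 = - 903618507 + 730806340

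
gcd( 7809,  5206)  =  2603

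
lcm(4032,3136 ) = 28224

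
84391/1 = 84391 = 84391.00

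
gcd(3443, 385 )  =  11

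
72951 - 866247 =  - 793296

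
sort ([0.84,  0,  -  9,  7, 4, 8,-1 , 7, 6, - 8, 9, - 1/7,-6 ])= [-9,-8,-6, - 1, - 1/7,  0, 0.84, 4, 6, 7, 7, 8, 9 ] 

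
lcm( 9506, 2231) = 218638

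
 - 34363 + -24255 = -58618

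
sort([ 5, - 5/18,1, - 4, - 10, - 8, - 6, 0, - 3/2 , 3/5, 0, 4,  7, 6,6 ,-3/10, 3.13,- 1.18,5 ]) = [ - 10, - 8, - 6, - 4,-3/2, - 1.18, - 3/10,- 5/18, 0, 0, 3/5, 1,3.13,4, 5, 5,6, 6, 7]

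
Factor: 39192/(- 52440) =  - 5^( - 1 )*19^( - 1 )*71^1 = - 71/95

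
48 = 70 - 22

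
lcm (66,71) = 4686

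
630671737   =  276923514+353748223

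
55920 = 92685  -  36765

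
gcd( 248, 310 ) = 62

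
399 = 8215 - 7816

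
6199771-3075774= 3123997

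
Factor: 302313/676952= 2^(-3 )*3^1*11^1*37^( - 1)*2287^( - 1)*9161^1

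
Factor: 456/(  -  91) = -2^3*3^1*7^(  -  1 )*13^( - 1)*19^1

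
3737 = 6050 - 2313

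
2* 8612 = 17224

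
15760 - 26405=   -  10645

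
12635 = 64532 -51897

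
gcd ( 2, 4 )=2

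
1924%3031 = 1924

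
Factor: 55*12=660 = 2^2*3^1*5^1 * 11^1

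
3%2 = 1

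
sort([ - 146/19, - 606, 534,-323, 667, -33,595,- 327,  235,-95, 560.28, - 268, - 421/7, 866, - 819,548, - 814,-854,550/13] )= [ - 854, - 819,  -  814,  -  606, - 327, - 323, - 268, - 95, - 421/7, - 33,- 146/19,550/13 , 235 , 534,548, 560.28,595,667, 866]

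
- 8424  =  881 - 9305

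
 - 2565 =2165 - 4730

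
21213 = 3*7071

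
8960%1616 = 880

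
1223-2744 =-1521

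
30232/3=30232/3 =10077.33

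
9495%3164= 3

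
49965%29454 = 20511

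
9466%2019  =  1390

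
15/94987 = 15/94987=0.00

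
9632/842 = 4816/421 = 11.44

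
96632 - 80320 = 16312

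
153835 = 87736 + 66099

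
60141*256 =15396096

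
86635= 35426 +51209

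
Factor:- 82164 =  - 2^2 * 3^1*41^1*167^1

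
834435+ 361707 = 1196142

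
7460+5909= 13369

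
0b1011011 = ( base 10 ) 91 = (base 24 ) 3j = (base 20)4b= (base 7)160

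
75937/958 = 79 + 255/958 = 79.27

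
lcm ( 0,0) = 0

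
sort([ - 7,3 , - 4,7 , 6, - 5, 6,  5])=[ - 7, - 5, - 4, 3, 5,6, 6, 7]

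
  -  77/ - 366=77/366 = 0.21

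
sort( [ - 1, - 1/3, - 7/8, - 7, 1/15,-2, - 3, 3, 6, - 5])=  [-7,-5, - 3, - 2,-1, - 7/8,- 1/3, 1/15,3 , 6]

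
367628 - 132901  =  234727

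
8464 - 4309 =4155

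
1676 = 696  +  980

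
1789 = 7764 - 5975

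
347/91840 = 347/91840 = 0.00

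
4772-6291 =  - 1519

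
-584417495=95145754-679563249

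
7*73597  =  515179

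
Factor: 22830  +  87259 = 7^1*  15727^1=   110089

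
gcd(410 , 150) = 10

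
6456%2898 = 660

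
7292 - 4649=2643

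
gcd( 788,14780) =4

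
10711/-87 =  - 124  +  77/87  =  -123.11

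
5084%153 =35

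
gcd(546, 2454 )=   6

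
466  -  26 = 440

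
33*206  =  6798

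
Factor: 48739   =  17^1*47^1 *61^1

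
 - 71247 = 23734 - 94981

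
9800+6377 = 16177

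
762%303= 156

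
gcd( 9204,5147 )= 1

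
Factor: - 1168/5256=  - 2^1*3^( - 2) = - 2/9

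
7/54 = 7/54 = 0.13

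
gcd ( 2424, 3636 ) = 1212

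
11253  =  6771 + 4482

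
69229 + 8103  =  77332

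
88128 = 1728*51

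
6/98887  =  6/98887 = 0.00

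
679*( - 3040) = -2064160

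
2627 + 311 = 2938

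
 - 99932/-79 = 99932/79 = 1264.96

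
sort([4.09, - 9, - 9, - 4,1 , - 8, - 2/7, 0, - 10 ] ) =[-10, - 9,-9, - 8 , - 4, - 2/7, 0, 1, 4.09 ] 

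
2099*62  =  130138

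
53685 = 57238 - 3553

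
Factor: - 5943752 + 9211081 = 13^1 * 127^1 * 1979^1  =  3267329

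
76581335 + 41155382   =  117736717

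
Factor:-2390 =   -  2^1*5^1 *239^1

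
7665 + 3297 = 10962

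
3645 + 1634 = 5279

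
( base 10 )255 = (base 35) 7A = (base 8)377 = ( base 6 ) 1103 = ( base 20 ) cf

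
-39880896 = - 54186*736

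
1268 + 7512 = 8780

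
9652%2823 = 1183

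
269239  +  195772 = 465011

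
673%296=81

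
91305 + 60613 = 151918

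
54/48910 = 27/24455 = 0.00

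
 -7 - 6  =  - 13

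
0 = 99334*0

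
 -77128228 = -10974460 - 66153768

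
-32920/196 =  - 8230/49 = - 167.96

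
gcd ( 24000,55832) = 8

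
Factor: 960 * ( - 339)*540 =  - 2^8*3^5 * 5^2 * 113^1  =  - 175737600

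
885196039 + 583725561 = 1468921600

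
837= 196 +641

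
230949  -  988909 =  - 757960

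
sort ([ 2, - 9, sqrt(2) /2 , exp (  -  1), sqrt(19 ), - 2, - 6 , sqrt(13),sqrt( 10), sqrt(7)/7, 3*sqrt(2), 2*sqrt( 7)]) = [ - 9, - 6, -2, exp( - 1), sqrt(7)/7, sqrt(2 ) /2, 2, sqrt( 10), sqrt(13 ) , 3*sqrt(2), sqrt( 19 ),  2* sqrt(7 )] 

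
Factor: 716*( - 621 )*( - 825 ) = 2^2*3^4*5^2*11^1 * 23^1*179^1 =366824700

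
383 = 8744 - 8361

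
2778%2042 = 736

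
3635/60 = 60+7/12 = 60.58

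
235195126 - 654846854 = -419651728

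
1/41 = 1/41 = 0.02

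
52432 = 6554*8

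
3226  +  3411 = 6637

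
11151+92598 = 103749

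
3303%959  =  426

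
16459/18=16459/18 =914.39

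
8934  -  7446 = 1488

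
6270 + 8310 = 14580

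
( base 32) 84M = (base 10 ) 8342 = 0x2096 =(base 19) 1421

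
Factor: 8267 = 7^1*1181^1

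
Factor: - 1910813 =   -  1910813^1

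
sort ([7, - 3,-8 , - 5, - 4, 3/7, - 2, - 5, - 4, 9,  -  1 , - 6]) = [ - 8, - 6, - 5, - 5, - 4, -4, - 3 , - 2, - 1, 3/7 , 7, 9 ]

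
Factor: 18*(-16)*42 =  - 2^6*3^3*7^1 = - 12096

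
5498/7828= 2749/3914 = 0.70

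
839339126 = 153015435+686323691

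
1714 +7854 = 9568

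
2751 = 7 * 393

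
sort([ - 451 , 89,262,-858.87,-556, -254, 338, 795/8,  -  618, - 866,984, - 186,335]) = [-866, - 858.87, - 618,-556,-451, - 254, - 186,89,795/8, 262,335 , 338,984]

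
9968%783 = 572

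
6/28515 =2/9505 = 0.00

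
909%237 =198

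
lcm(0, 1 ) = 0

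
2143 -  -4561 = 6704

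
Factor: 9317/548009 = 11^1*647^ (-1) = 11/647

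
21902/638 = 10951/319=34.33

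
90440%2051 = 196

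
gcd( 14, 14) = 14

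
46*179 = 8234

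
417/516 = 139/172= 0.81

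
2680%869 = 73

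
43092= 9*4788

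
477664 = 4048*118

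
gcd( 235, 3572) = 47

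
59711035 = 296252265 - 236541230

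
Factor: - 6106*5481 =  - 2^1*3^3*7^1*29^1*43^1 * 71^1 = - 33466986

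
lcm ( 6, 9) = 18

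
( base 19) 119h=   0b1110011110000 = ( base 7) 30412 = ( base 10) 7408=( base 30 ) 86s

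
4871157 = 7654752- 2783595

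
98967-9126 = 89841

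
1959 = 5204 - 3245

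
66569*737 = 49061353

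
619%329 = 290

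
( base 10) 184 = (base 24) 7G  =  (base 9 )224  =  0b10111000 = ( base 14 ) D2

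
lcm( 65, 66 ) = 4290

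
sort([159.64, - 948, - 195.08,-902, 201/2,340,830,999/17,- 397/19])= [-948, - 902,  -  195.08, - 397/19 , 999/17,201/2,159.64,340,830 ]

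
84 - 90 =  - 6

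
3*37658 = 112974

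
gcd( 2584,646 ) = 646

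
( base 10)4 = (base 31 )4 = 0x4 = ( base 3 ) 11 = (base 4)10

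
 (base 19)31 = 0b111010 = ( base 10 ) 58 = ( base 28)22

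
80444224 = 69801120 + 10643104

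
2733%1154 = 425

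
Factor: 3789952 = 2^7*29^1*1021^1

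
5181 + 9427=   14608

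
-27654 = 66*(  -  419)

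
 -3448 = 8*( - 431 )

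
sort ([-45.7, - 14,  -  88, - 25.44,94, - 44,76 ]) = [-88,  -  45.7 ,  -  44, - 25.44,- 14 , 76,94] 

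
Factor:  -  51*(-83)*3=12699 = 3^2*17^1*83^1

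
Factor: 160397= 160397^1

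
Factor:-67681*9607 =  - 13^1*53^1*739^1*1277^1 = -650211367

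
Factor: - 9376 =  - 2^5*293^1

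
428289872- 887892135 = -459602263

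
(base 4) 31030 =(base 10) 844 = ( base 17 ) 2fb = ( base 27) 147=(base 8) 1514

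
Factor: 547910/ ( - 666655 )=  - 2^1*23^ ( - 1)*31^( - 1)*293^1 = - 586/713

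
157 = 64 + 93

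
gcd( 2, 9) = 1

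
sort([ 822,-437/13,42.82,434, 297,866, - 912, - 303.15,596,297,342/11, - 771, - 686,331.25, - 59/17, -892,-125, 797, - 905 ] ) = [-912, - 905, - 892, -771,-686, - 303.15,-125,-437/13,-59/17,342/11 , 42.82,297, 297, 331.25,434,  596,797, 822, 866]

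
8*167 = 1336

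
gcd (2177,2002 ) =7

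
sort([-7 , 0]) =[-7,  0]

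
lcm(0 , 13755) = 0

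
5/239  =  5/239 = 0.02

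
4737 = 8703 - 3966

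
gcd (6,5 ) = 1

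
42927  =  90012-47085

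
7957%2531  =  364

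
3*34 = 102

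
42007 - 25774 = 16233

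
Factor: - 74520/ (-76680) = 69/71 = 3^1*23^1*71^( - 1) 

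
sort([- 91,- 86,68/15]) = [-91, - 86,68/15]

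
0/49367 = 0 = 0.00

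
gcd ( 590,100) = 10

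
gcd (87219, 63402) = 3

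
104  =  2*52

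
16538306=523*31622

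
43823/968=43823/968  =  45.27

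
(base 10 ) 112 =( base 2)1110000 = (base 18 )64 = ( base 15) 77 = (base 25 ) 4c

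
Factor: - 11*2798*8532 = -2^3*3^3 * 11^1*79^1*1399^1  =  -  262597896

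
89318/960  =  93 + 19/480   =  93.04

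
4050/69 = 58 + 16/23 = 58.70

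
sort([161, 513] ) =[ 161, 513]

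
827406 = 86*9621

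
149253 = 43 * 3471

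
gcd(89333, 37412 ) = 1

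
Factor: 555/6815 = 3^1*29^( - 1)*37^1*47^( - 1) = 111/1363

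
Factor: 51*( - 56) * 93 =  - 265608 = -2^3 * 3^2 * 7^1 * 17^1 * 31^1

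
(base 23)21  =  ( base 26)1l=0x2F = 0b101111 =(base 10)47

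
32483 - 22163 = 10320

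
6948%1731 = 24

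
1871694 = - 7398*( - 253)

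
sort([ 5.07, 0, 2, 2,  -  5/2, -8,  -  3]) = [  -  8, - 3, - 5/2,0,  2, 2,5.07]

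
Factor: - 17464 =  - 2^3*37^1* 59^1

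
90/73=1  +  17/73 = 1.23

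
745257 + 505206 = 1250463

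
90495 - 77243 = 13252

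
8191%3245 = 1701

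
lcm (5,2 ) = 10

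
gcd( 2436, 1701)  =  21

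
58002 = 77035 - 19033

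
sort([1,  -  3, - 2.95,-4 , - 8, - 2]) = [ - 8,-4, - 3,  -  2.95, -2, 1]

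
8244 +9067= 17311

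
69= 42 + 27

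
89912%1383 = 17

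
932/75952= 233/18988  =  0.01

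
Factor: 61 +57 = 2^1*59^1 = 118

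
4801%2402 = 2399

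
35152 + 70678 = 105830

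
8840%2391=1667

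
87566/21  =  87566/21= 4169.81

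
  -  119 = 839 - 958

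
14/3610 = 7/1805 = 0.00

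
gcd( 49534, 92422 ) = 2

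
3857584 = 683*5648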